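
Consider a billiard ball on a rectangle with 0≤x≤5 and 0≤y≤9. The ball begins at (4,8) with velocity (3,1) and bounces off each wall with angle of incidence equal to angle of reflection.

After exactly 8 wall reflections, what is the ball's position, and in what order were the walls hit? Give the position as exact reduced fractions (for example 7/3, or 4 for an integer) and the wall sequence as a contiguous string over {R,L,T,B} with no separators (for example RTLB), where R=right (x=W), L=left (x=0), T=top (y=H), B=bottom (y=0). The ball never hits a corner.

1. t=1/3 → R at (5,25/3); v=(-3,1)
2. t=2/3 → T at (3,9); v=(-3,-1)
3. t=1 → L at (0,8); v=(3,-1)
4. t=5/3 → R at (5,19/3); v=(-3,-1)
5. t=5/3 → L at (0,14/3); v=(3,-1)
6. t=5/3 → R at (5,3); v=(-3,-1)
7. t=5/3 → L at (0,4/3); v=(3,-1)
8. t=4/3 → B at (4,0); v=(3,1)

Final position: (4,0)
Wall sequence: RTLRLRLB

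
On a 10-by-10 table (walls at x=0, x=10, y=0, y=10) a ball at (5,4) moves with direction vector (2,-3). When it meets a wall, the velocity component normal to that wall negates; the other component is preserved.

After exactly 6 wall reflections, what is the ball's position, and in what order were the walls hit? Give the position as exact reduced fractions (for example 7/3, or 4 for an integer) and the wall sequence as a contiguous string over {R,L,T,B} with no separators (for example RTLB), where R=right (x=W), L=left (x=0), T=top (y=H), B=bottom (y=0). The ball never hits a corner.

Final position: (23/3,10)
Wall sequence: BRTLBT

1. t=4/3 → B at (23/3,0); v=(2,3)
2. t=7/6 → R at (10,7/2); v=(-2,3)
3. t=13/6 → T at (17/3,10); v=(-2,-3)
4. t=17/6 → L at (0,3/2); v=(2,-3)
5. t=1/2 → B at (1,0); v=(2,3)
6. t=10/3 → T at (23/3,10); v=(2,-3)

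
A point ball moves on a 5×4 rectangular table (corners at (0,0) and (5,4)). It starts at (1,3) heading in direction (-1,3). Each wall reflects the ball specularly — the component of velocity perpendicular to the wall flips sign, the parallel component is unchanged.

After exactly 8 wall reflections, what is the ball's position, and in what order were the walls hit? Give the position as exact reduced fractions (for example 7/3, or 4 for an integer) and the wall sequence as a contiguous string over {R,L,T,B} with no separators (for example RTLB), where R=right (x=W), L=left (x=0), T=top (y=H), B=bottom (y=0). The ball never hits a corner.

1. t=1/3 → T at (2/3,4); v=(-1,-3)
2. t=2/3 → L at (0,2); v=(1,-3)
3. t=2/3 → B at (2/3,0); v=(1,3)
4. t=4/3 → T at (2,4); v=(1,-3)
5. t=4/3 → B at (10/3,0); v=(1,3)
6. t=4/3 → T at (14/3,4); v=(1,-3)
7. t=1/3 → R at (5,3); v=(-1,-3)
8. t=1 → B at (4,0); v=(-1,3)

Final position: (4,0)
Wall sequence: TLBTBTRB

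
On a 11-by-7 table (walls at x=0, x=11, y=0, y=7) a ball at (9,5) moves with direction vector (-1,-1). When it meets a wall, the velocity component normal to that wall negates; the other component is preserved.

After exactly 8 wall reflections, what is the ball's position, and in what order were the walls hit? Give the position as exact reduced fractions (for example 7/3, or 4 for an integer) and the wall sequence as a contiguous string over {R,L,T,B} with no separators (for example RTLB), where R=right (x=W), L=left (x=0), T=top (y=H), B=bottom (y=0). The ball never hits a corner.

1. t=5 → B at (4,0); v=(-1,1)
2. t=4 → L at (0,4); v=(1,1)
3. t=3 → T at (3,7); v=(1,-1)
4. t=7 → B at (10,0); v=(1,1)
5. t=1 → R at (11,1); v=(-1,1)
6. t=6 → T at (5,7); v=(-1,-1)
7. t=5 → L at (0,2); v=(1,-1)
8. t=2 → B at (2,0); v=(1,1)

Final position: (2,0)
Wall sequence: BLTBRTLB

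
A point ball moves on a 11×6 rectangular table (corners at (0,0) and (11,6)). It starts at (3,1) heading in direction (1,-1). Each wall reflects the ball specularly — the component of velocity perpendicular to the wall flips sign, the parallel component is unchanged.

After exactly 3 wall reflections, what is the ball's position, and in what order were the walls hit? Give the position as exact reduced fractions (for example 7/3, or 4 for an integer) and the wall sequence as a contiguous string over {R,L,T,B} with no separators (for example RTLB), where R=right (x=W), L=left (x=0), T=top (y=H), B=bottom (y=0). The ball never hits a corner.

1. t=1 → B at (4,0); v=(1,1)
2. t=6 → T at (10,6); v=(1,-1)
3. t=1 → R at (11,5); v=(-1,-1)

Final position: (11,5)
Wall sequence: BTR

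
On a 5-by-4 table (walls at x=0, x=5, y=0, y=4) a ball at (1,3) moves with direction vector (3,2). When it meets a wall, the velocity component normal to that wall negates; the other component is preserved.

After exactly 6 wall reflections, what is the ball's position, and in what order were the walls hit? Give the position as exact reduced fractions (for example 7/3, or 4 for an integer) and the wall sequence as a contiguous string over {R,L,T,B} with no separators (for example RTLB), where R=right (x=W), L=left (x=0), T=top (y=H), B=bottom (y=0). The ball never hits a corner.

1. t=1/2 → T at (5/2,4); v=(3,-2)
2. t=5/6 → R at (5,7/3); v=(-3,-2)
3. t=7/6 → B at (3/2,0); v=(-3,2)
4. t=1/2 → L at (0,1); v=(3,2)
5. t=3/2 → T at (9/2,4); v=(3,-2)
6. t=1/6 → R at (5,11/3); v=(-3,-2)

Final position: (5,11/3)
Wall sequence: TRBLTR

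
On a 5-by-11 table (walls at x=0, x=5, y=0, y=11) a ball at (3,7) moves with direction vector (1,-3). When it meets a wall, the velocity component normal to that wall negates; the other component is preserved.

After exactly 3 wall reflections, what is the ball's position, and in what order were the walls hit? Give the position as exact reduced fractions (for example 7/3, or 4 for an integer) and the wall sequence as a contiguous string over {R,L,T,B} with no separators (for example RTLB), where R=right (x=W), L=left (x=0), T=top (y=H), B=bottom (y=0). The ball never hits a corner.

Final position: (1,11)
Wall sequence: RBT

1. t=2 → R at (5,1); v=(-1,-3)
2. t=1/3 → B at (14/3,0); v=(-1,3)
3. t=11/3 → T at (1,11); v=(-1,-3)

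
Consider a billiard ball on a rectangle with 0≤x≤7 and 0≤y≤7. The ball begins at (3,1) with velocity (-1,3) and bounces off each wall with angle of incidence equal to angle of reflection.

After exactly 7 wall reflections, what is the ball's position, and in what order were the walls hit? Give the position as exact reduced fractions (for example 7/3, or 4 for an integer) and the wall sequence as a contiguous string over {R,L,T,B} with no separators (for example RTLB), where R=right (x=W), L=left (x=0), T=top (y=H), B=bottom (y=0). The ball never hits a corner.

1. t=2 → T at (1,7); v=(-1,-3)
2. t=1 → L at (0,4); v=(1,-3)
3. t=4/3 → B at (4/3,0); v=(1,3)
4. t=7/3 → T at (11/3,7); v=(1,-3)
5. t=7/3 → B at (6,0); v=(1,3)
6. t=1 → R at (7,3); v=(-1,3)
7. t=4/3 → T at (17/3,7); v=(-1,-3)

Final position: (17/3,7)
Wall sequence: TLBTBRT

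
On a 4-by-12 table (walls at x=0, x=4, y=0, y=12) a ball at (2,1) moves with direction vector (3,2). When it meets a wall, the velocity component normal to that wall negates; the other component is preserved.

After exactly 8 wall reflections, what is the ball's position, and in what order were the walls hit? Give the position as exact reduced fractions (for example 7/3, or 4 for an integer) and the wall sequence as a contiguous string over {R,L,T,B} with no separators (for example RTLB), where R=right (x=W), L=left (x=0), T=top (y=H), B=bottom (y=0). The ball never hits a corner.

Final position: (4,17/3)
Wall sequence: RLRLTRLR

1. t=2/3 → R at (4,7/3); v=(-3,2)
2. t=4/3 → L at (0,5); v=(3,2)
3. t=4/3 → R at (4,23/3); v=(-3,2)
4. t=4/3 → L at (0,31/3); v=(3,2)
5. t=5/6 → T at (5/2,12); v=(3,-2)
6. t=1/2 → R at (4,11); v=(-3,-2)
7. t=4/3 → L at (0,25/3); v=(3,-2)
8. t=4/3 → R at (4,17/3); v=(-3,-2)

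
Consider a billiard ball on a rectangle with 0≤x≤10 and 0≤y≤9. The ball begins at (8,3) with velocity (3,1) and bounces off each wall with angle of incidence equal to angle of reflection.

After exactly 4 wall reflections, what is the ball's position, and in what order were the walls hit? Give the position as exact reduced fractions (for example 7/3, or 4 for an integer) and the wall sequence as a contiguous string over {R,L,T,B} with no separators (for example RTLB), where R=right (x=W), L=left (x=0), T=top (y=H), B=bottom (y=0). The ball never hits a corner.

Final position: (10,23/3)
Wall sequence: RLTR

1. t=2/3 → R at (10,11/3); v=(-3,1)
2. t=10/3 → L at (0,7); v=(3,1)
3. t=2 → T at (6,9); v=(3,-1)
4. t=4/3 → R at (10,23/3); v=(-3,-1)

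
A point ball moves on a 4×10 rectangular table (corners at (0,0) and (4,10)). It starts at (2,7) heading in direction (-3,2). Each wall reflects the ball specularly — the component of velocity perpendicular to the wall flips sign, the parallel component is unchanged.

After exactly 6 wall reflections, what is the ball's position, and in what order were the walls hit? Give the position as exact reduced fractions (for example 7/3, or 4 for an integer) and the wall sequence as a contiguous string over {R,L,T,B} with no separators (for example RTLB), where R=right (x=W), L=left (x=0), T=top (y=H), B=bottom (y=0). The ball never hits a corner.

1. t=2/3 → L at (0,25/3); v=(3,2)
2. t=5/6 → T at (5/2,10); v=(3,-2)
3. t=1/2 → R at (4,9); v=(-3,-2)
4. t=4/3 → L at (0,19/3); v=(3,-2)
5. t=4/3 → R at (4,11/3); v=(-3,-2)
6. t=4/3 → L at (0,1); v=(3,-2)

Final position: (0,1)
Wall sequence: LTRLRL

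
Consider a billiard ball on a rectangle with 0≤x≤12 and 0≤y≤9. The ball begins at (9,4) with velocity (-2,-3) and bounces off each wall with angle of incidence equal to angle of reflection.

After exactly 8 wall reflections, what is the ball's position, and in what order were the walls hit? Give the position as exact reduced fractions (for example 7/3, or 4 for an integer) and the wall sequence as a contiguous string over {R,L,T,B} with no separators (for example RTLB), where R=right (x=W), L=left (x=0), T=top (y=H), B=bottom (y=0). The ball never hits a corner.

Final position: (1/3,9)
Wall sequence: BTLBTRBT

1. t=4/3 → B at (19/3,0); v=(-2,3)
2. t=3 → T at (1/3,9); v=(-2,-3)
3. t=1/6 → L at (0,17/2); v=(2,-3)
4. t=17/6 → B at (17/3,0); v=(2,3)
5. t=3 → T at (35/3,9); v=(2,-3)
6. t=1/6 → R at (12,17/2); v=(-2,-3)
7. t=17/6 → B at (19/3,0); v=(-2,3)
8. t=3 → T at (1/3,9); v=(-2,-3)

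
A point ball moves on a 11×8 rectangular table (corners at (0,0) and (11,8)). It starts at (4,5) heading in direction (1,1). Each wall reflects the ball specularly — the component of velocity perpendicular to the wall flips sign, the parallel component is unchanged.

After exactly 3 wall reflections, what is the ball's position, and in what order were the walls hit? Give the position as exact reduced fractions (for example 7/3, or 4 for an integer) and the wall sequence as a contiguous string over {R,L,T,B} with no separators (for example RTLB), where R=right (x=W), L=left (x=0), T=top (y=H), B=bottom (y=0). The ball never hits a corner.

Final position: (7,0)
Wall sequence: TRB

1. t=3 → T at (7,8); v=(1,-1)
2. t=4 → R at (11,4); v=(-1,-1)
3. t=4 → B at (7,0); v=(-1,1)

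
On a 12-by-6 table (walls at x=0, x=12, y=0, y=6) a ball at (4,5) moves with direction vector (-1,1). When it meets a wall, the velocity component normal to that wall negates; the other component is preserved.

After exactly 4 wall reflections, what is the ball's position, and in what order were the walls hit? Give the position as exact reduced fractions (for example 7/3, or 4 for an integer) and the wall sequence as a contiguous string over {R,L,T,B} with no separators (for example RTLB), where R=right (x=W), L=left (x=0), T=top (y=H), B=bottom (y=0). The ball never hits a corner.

Final position: (9,6)
Wall sequence: TLBT

1. t=1 → T at (3,6); v=(-1,-1)
2. t=3 → L at (0,3); v=(1,-1)
3. t=3 → B at (3,0); v=(1,1)
4. t=6 → T at (9,6); v=(1,-1)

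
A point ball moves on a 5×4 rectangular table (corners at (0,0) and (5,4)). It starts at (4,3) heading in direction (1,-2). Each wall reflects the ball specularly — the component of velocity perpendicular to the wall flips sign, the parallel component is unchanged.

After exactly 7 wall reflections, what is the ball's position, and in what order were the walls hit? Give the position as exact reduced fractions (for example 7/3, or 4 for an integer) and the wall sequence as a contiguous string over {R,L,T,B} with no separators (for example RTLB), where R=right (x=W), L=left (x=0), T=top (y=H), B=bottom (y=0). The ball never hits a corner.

1. t=1 → R at (5,1); v=(-1,-2)
2. t=1/2 → B at (9/2,0); v=(-1,2)
3. t=2 → T at (5/2,4); v=(-1,-2)
4. t=2 → B at (1/2,0); v=(-1,2)
5. t=1/2 → L at (0,1); v=(1,2)
6. t=3/2 → T at (3/2,4); v=(1,-2)
7. t=2 → B at (7/2,0); v=(1,2)

Final position: (7/2,0)
Wall sequence: RBTBLTB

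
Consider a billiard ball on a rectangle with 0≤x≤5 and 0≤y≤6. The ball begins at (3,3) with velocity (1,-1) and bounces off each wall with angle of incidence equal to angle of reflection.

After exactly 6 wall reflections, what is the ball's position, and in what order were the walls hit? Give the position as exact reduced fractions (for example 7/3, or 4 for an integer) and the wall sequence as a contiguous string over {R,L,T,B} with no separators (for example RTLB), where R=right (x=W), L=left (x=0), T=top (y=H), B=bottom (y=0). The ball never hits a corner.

1. t=2 → R at (5,1); v=(-1,-1)
2. t=1 → B at (4,0); v=(-1,1)
3. t=4 → L at (0,4); v=(1,1)
4. t=2 → T at (2,6); v=(1,-1)
5. t=3 → R at (5,3); v=(-1,-1)
6. t=3 → B at (2,0); v=(-1,1)

Final position: (2,0)
Wall sequence: RBLTRB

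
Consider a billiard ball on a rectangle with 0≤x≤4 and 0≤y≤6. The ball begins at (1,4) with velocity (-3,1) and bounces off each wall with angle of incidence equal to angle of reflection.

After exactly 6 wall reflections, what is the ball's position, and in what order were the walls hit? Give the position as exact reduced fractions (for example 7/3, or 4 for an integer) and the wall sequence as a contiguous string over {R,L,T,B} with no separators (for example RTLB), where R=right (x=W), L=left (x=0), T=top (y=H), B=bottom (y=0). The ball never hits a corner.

Final position: (0,7/3)
Wall sequence: LRTLRL

1. t=1/3 → L at (0,13/3); v=(3,1)
2. t=4/3 → R at (4,17/3); v=(-3,1)
3. t=1/3 → T at (3,6); v=(-3,-1)
4. t=1 → L at (0,5); v=(3,-1)
5. t=4/3 → R at (4,11/3); v=(-3,-1)
6. t=4/3 → L at (0,7/3); v=(3,-1)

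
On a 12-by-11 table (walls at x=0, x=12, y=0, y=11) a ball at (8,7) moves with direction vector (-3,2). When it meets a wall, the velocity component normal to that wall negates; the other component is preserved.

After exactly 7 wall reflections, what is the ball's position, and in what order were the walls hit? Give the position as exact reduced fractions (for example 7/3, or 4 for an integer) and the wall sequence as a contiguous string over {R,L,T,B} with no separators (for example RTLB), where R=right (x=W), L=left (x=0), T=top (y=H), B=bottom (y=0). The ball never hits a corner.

1. t=2 → T at (2,11); v=(-3,-2)
2. t=2/3 → L at (0,29/3); v=(3,-2)
3. t=4 → R at (12,5/3); v=(-3,-2)
4. t=5/6 → B at (19/2,0); v=(-3,2)
5. t=19/6 → L at (0,19/3); v=(3,2)
6. t=7/3 → T at (7,11); v=(3,-2)
7. t=5/3 → R at (12,23/3); v=(-3,-2)

Final position: (12,23/3)
Wall sequence: TLRBLTR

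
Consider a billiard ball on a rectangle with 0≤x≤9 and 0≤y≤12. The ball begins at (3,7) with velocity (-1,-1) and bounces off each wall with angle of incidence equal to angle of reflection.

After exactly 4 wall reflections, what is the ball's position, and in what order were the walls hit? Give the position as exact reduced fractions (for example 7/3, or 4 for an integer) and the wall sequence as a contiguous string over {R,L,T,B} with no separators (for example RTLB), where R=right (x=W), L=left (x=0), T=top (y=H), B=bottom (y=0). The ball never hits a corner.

Final position: (2,12)
Wall sequence: LBRT

1. t=3 → L at (0,4); v=(1,-1)
2. t=4 → B at (4,0); v=(1,1)
3. t=5 → R at (9,5); v=(-1,1)
4. t=7 → T at (2,12); v=(-1,-1)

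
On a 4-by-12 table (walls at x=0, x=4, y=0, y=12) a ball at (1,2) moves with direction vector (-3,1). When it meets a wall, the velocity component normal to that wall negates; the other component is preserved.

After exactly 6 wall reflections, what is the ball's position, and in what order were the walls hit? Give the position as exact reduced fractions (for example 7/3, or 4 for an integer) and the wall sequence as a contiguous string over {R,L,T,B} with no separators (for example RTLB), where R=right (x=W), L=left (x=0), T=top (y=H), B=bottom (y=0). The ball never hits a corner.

Final position: (4,9)
Wall sequence: LRLRLR

1. t=1/3 → L at (0,7/3); v=(3,1)
2. t=4/3 → R at (4,11/3); v=(-3,1)
3. t=4/3 → L at (0,5); v=(3,1)
4. t=4/3 → R at (4,19/3); v=(-3,1)
5. t=4/3 → L at (0,23/3); v=(3,1)
6. t=4/3 → R at (4,9); v=(-3,1)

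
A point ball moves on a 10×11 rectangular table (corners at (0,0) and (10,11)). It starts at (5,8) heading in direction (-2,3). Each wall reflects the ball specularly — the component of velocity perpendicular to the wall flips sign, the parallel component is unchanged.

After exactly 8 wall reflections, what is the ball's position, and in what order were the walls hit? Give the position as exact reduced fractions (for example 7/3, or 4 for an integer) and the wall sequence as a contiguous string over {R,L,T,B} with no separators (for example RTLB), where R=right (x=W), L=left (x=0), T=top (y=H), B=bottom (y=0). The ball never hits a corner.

Final position: (19/3,11)
Wall sequence: TLBRTBLT

1. t=1 → T at (3,11); v=(-2,-3)
2. t=3/2 → L at (0,13/2); v=(2,-3)
3. t=13/6 → B at (13/3,0); v=(2,3)
4. t=17/6 → R at (10,17/2); v=(-2,3)
5. t=5/6 → T at (25/3,11); v=(-2,-3)
6. t=11/3 → B at (1,0); v=(-2,3)
7. t=1/2 → L at (0,3/2); v=(2,3)
8. t=19/6 → T at (19/3,11); v=(2,-3)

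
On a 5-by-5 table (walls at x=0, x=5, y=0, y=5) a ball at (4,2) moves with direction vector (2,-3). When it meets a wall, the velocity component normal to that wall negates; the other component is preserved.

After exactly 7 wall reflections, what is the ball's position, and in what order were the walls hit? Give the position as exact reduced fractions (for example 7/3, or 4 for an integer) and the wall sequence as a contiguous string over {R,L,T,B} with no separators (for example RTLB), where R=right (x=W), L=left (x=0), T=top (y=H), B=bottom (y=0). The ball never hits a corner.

Final position: (14/3,5)
Wall sequence: RBTLBRT

1. t=1/2 → R at (5,1/2); v=(-2,-3)
2. t=1/6 → B at (14/3,0); v=(-2,3)
3. t=5/3 → T at (4/3,5); v=(-2,-3)
4. t=2/3 → L at (0,3); v=(2,-3)
5. t=1 → B at (2,0); v=(2,3)
6. t=3/2 → R at (5,9/2); v=(-2,3)
7. t=1/6 → T at (14/3,5); v=(-2,-3)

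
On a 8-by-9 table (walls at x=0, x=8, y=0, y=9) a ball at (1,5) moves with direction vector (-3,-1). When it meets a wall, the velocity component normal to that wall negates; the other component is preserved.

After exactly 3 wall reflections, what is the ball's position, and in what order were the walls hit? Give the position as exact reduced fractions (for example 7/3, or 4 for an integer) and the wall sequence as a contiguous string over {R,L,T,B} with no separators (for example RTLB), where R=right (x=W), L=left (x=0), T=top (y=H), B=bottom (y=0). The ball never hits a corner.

Final position: (2,0)
Wall sequence: LRB

1. t=1/3 → L at (0,14/3); v=(3,-1)
2. t=8/3 → R at (8,2); v=(-3,-1)
3. t=2 → B at (2,0); v=(-3,1)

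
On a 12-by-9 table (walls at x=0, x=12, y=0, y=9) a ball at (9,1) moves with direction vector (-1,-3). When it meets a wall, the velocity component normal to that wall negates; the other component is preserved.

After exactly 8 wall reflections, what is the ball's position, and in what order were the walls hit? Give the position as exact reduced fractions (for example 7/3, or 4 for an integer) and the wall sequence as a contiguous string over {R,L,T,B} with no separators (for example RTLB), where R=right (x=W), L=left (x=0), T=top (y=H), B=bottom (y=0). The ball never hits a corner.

1. t=1/3 → B at (26/3,0); v=(-1,3)
2. t=3 → T at (17/3,9); v=(-1,-3)
3. t=3 → B at (8/3,0); v=(-1,3)
4. t=8/3 → L at (0,8); v=(1,3)
5. t=1/3 → T at (1/3,9); v=(1,-3)
6. t=3 → B at (10/3,0); v=(1,3)
7. t=3 → T at (19/3,9); v=(1,-3)
8. t=3 → B at (28/3,0); v=(1,3)

Final position: (28/3,0)
Wall sequence: BTBLTBTB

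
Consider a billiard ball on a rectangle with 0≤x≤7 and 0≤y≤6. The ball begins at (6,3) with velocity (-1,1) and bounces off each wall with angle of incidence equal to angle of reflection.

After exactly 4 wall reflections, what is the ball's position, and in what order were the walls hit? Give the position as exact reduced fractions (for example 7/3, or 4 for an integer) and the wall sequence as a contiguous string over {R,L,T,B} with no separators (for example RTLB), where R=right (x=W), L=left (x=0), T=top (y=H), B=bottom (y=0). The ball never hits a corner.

Final position: (7,4)
Wall sequence: TLBR

1. t=3 → T at (3,6); v=(-1,-1)
2. t=3 → L at (0,3); v=(1,-1)
3. t=3 → B at (3,0); v=(1,1)
4. t=4 → R at (7,4); v=(-1,1)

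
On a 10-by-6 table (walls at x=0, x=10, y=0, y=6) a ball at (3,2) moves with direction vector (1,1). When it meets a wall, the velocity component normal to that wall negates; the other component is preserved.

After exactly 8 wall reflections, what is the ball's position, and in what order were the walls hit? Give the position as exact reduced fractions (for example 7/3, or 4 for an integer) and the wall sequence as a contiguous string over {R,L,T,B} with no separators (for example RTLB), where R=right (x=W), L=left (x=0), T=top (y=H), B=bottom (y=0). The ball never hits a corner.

1. t=4 → T at (7,6); v=(1,-1)
2. t=3 → R at (10,3); v=(-1,-1)
3. t=3 → B at (7,0); v=(-1,1)
4. t=6 → T at (1,6); v=(-1,-1)
5. t=1 → L at (0,5); v=(1,-1)
6. t=5 → B at (5,0); v=(1,1)
7. t=5 → R at (10,5); v=(-1,1)
8. t=1 → T at (9,6); v=(-1,-1)

Final position: (9,6)
Wall sequence: TRBTLBRT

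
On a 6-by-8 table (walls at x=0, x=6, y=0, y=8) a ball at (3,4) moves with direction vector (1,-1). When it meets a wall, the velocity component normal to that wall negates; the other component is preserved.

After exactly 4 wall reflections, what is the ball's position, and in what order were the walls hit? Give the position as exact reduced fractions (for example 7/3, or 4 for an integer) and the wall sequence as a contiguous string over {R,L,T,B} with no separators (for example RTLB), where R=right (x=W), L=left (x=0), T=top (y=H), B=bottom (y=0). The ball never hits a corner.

1. t=3 → R at (6,1); v=(-1,-1)
2. t=1 → B at (5,0); v=(-1,1)
3. t=5 → L at (0,5); v=(1,1)
4. t=3 → T at (3,8); v=(1,-1)

Final position: (3,8)
Wall sequence: RBLT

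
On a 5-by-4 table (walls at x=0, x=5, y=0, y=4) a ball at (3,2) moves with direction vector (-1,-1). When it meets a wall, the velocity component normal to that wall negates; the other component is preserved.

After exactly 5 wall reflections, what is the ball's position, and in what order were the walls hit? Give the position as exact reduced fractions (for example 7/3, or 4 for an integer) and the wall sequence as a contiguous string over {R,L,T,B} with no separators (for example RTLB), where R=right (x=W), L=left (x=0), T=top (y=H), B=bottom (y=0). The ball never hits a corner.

1. t=2 → B at (1,0); v=(-1,1)
2. t=1 → L at (0,1); v=(1,1)
3. t=3 → T at (3,4); v=(1,-1)
4. t=2 → R at (5,2); v=(-1,-1)
5. t=2 → B at (3,0); v=(-1,1)

Final position: (3,0)
Wall sequence: BLTRB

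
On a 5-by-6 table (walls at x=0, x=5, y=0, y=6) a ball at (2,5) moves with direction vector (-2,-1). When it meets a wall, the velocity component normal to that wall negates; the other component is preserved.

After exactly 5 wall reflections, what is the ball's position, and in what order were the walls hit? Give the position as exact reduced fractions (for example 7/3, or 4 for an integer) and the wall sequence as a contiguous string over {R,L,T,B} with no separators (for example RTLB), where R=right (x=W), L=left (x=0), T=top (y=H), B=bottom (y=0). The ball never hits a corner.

1. t=1 → L at (0,4); v=(2,-1)
2. t=5/2 → R at (5,3/2); v=(-2,-1)
3. t=3/2 → B at (2,0); v=(-2,1)
4. t=1 → L at (0,1); v=(2,1)
5. t=5/2 → R at (5,7/2); v=(-2,1)

Final position: (5,7/2)
Wall sequence: LRBLR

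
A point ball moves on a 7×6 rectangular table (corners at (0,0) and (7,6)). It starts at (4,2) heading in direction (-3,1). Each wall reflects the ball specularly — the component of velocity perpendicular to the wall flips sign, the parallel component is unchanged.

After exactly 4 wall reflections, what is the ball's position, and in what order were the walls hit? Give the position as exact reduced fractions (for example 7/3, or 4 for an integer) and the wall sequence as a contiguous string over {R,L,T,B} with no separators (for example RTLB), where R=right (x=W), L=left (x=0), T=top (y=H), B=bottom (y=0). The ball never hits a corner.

1. t=4/3 → L at (0,10/3); v=(3,1)
2. t=7/3 → R at (7,17/3); v=(-3,1)
3. t=1/3 → T at (6,6); v=(-3,-1)
4. t=2 → L at (0,4); v=(3,-1)

Final position: (0,4)
Wall sequence: LRTL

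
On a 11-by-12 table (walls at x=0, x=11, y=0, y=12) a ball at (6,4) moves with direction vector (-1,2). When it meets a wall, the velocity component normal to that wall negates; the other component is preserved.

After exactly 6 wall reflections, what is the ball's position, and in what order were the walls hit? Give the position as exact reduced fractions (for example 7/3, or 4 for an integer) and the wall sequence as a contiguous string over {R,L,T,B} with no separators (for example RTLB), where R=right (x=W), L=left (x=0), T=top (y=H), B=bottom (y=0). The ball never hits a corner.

Final position: (6,0)
Wall sequence: TLBTRB

1. t=4 → T at (2,12); v=(-1,-2)
2. t=2 → L at (0,8); v=(1,-2)
3. t=4 → B at (4,0); v=(1,2)
4. t=6 → T at (10,12); v=(1,-2)
5. t=1 → R at (11,10); v=(-1,-2)
6. t=5 → B at (6,0); v=(-1,2)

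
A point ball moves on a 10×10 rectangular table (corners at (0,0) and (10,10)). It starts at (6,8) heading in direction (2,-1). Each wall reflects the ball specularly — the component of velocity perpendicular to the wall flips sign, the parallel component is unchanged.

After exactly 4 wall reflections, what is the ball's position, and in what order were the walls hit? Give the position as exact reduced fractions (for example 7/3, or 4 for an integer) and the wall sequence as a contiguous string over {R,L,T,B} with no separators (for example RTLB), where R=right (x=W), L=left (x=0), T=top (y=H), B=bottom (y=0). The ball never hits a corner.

Final position: (10,4)
Wall sequence: RLBR

1. t=2 → R at (10,6); v=(-2,-1)
2. t=5 → L at (0,1); v=(2,-1)
3. t=1 → B at (2,0); v=(2,1)
4. t=4 → R at (10,4); v=(-2,1)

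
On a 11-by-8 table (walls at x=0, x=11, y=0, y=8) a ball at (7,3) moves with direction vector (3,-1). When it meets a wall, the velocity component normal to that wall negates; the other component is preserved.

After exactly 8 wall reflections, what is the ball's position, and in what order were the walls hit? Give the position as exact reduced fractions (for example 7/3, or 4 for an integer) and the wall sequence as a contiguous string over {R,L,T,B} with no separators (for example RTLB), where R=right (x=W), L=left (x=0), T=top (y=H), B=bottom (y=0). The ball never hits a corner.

Final position: (2,0)
Wall sequence: RBLRTLRB

1. t=4/3 → R at (11,5/3); v=(-3,-1)
2. t=5/3 → B at (6,0); v=(-3,1)
3. t=2 → L at (0,2); v=(3,1)
4. t=11/3 → R at (11,17/3); v=(-3,1)
5. t=7/3 → T at (4,8); v=(-3,-1)
6. t=4/3 → L at (0,20/3); v=(3,-1)
7. t=11/3 → R at (11,3); v=(-3,-1)
8. t=3 → B at (2,0); v=(-3,1)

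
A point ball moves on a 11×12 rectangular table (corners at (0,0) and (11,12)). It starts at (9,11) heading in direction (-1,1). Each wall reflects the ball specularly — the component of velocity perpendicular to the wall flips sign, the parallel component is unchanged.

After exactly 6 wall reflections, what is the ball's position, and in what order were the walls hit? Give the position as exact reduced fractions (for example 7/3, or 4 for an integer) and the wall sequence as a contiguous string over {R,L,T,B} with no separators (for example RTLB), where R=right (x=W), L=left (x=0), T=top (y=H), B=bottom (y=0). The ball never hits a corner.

1. t=1 → T at (8,12); v=(-1,-1)
2. t=8 → L at (0,4); v=(1,-1)
3. t=4 → B at (4,0); v=(1,1)
4. t=7 → R at (11,7); v=(-1,1)
5. t=5 → T at (6,12); v=(-1,-1)
6. t=6 → L at (0,6); v=(1,-1)

Final position: (0,6)
Wall sequence: TLBRTL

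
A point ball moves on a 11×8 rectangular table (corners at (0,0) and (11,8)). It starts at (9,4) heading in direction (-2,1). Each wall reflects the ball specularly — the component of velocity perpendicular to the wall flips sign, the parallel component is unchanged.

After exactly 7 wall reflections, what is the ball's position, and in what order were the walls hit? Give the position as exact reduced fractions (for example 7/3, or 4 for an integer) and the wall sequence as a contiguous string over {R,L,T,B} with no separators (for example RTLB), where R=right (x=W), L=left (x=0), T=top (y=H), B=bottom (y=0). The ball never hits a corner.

1. t=4 → T at (1,8); v=(-2,-1)
2. t=1/2 → L at (0,15/2); v=(2,-1)
3. t=11/2 → R at (11,2); v=(-2,-1)
4. t=2 → B at (7,0); v=(-2,1)
5. t=7/2 → L at (0,7/2); v=(2,1)
6. t=9/2 → T at (9,8); v=(2,-1)
7. t=1 → R at (11,7); v=(-2,-1)

Final position: (11,7)
Wall sequence: TLRBLTR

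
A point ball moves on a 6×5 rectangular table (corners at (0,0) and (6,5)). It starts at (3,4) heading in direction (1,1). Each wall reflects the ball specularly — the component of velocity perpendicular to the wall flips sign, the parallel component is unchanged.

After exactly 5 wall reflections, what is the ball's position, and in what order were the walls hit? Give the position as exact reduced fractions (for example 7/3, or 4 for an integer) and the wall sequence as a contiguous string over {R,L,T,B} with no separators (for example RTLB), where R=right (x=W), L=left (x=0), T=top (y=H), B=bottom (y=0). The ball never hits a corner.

1. t=1 → T at (4,5); v=(1,-1)
2. t=2 → R at (6,3); v=(-1,-1)
3. t=3 → B at (3,0); v=(-1,1)
4. t=3 → L at (0,3); v=(1,1)
5. t=2 → T at (2,5); v=(1,-1)

Final position: (2,5)
Wall sequence: TRBLT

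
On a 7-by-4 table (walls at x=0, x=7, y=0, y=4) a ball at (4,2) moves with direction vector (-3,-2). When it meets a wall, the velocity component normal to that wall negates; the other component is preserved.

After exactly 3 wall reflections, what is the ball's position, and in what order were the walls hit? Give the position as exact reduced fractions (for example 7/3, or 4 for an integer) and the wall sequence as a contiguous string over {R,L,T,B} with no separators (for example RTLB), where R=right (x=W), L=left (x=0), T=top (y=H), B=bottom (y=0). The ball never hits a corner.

Final position: (5,4)
Wall sequence: BLT

1. t=1 → B at (1,0); v=(-3,2)
2. t=1/3 → L at (0,2/3); v=(3,2)
3. t=5/3 → T at (5,4); v=(3,-2)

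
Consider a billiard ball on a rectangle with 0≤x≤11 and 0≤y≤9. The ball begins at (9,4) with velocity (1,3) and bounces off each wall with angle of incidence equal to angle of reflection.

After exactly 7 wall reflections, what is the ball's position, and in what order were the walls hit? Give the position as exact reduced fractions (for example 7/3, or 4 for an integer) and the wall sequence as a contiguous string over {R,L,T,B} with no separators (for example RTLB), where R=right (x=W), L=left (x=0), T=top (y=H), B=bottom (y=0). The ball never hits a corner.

1. t=5/3 → T at (32/3,9); v=(1,-3)
2. t=1/3 → R at (11,8); v=(-1,-3)
3. t=8/3 → B at (25/3,0); v=(-1,3)
4. t=3 → T at (16/3,9); v=(-1,-3)
5. t=3 → B at (7/3,0); v=(-1,3)
6. t=7/3 → L at (0,7); v=(1,3)
7. t=2/3 → T at (2/3,9); v=(1,-3)

Final position: (2/3,9)
Wall sequence: TRBTBLT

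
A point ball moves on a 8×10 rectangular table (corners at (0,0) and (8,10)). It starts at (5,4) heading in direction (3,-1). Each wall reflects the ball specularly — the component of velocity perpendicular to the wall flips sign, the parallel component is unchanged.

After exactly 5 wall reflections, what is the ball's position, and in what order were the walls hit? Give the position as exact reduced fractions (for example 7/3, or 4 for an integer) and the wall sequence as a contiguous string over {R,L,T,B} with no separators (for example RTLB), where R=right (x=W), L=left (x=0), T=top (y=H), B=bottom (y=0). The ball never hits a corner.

Final position: (0,5)
Wall sequence: RLBRL

1. t=1 → R at (8,3); v=(-3,-1)
2. t=8/3 → L at (0,1/3); v=(3,-1)
3. t=1/3 → B at (1,0); v=(3,1)
4. t=7/3 → R at (8,7/3); v=(-3,1)
5. t=8/3 → L at (0,5); v=(3,1)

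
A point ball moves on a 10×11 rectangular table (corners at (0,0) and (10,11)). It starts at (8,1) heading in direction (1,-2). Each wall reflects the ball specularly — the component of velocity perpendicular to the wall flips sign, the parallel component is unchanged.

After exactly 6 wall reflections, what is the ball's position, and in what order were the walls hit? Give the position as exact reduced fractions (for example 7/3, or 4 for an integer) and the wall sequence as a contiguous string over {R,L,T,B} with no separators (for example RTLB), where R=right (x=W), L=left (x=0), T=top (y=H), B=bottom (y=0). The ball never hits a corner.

Final position: (5,11)
Wall sequence: BRTBLT

1. t=1/2 → B at (17/2,0); v=(1,2)
2. t=3/2 → R at (10,3); v=(-1,2)
3. t=4 → T at (6,11); v=(-1,-2)
4. t=11/2 → B at (1/2,0); v=(-1,2)
5. t=1/2 → L at (0,1); v=(1,2)
6. t=5 → T at (5,11); v=(1,-2)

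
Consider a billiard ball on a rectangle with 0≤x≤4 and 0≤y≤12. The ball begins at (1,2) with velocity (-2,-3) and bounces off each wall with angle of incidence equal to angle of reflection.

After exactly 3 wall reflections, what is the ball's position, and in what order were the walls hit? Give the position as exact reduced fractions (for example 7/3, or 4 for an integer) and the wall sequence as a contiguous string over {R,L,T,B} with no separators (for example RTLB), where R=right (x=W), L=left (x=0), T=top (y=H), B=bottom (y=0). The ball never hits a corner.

1. t=1/2 → L at (0,1/2); v=(2,-3)
2. t=1/6 → B at (1/3,0); v=(2,3)
3. t=11/6 → R at (4,11/2); v=(-2,3)

Final position: (4,11/2)
Wall sequence: LBR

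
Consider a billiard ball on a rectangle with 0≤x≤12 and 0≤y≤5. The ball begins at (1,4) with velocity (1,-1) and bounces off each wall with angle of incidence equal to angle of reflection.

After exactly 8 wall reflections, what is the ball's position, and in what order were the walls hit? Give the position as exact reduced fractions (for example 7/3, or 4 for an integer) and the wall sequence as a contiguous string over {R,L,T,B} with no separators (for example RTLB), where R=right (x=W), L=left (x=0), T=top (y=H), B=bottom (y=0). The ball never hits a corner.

1. t=4 → B at (5,0); v=(1,1)
2. t=5 → T at (10,5); v=(1,-1)
3. t=2 → R at (12,3); v=(-1,-1)
4. t=3 → B at (9,0); v=(-1,1)
5. t=5 → T at (4,5); v=(-1,-1)
6. t=4 → L at (0,1); v=(1,-1)
7. t=1 → B at (1,0); v=(1,1)
8. t=5 → T at (6,5); v=(1,-1)

Final position: (6,5)
Wall sequence: BTRBTLBT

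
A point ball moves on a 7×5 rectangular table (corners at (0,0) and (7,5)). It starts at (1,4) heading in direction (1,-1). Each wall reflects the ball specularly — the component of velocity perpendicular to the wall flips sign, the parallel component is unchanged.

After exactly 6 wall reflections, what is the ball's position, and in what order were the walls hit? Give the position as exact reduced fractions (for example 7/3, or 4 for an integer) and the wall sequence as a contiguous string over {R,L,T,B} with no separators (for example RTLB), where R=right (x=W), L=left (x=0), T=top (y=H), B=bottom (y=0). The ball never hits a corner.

Final position: (6,5)
Wall sequence: BRTLBT

1. t=4 → B at (5,0); v=(1,1)
2. t=2 → R at (7,2); v=(-1,1)
3. t=3 → T at (4,5); v=(-1,-1)
4. t=4 → L at (0,1); v=(1,-1)
5. t=1 → B at (1,0); v=(1,1)
6. t=5 → T at (6,5); v=(1,-1)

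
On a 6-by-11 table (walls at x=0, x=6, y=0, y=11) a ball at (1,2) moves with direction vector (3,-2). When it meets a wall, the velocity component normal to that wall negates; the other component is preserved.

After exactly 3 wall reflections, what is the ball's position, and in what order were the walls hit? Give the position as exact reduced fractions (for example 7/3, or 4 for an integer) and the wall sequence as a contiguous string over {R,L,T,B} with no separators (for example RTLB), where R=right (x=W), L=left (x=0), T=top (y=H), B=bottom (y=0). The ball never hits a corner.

Final position: (0,16/3)
Wall sequence: BRL

1. t=1 → B at (4,0); v=(3,2)
2. t=2/3 → R at (6,4/3); v=(-3,2)
3. t=2 → L at (0,16/3); v=(3,2)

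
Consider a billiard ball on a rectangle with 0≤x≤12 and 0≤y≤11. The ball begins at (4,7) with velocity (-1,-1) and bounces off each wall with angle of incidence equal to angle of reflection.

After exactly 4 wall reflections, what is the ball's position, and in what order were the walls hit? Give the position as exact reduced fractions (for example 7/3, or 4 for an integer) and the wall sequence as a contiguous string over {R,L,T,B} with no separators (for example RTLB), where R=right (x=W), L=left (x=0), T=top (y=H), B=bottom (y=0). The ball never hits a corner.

Final position: (10,11)
Wall sequence: LBRT

1. t=4 → L at (0,3); v=(1,-1)
2. t=3 → B at (3,0); v=(1,1)
3. t=9 → R at (12,9); v=(-1,1)
4. t=2 → T at (10,11); v=(-1,-1)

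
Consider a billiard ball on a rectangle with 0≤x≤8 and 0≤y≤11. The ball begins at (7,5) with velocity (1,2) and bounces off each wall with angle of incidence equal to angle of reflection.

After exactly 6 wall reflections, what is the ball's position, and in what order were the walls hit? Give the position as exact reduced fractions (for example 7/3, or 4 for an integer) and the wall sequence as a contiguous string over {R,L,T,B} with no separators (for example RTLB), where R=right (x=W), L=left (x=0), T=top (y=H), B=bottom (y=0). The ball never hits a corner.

Final position: (8,5)
Wall sequence: RTBLTR

1. t=1 → R at (8,7); v=(-1,2)
2. t=2 → T at (6,11); v=(-1,-2)
3. t=11/2 → B at (1/2,0); v=(-1,2)
4. t=1/2 → L at (0,1); v=(1,2)
5. t=5 → T at (5,11); v=(1,-2)
6. t=3 → R at (8,5); v=(-1,-2)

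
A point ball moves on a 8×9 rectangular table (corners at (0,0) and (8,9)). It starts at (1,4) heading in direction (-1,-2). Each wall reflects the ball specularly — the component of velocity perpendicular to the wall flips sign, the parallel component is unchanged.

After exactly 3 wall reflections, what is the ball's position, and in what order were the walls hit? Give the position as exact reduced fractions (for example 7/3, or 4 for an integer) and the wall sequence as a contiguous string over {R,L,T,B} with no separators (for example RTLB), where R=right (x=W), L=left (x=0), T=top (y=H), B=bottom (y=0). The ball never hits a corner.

1. t=1 → L at (0,2); v=(1,-2)
2. t=1 → B at (1,0); v=(1,2)
3. t=9/2 → T at (11/2,9); v=(1,-2)

Final position: (11/2,9)
Wall sequence: LBT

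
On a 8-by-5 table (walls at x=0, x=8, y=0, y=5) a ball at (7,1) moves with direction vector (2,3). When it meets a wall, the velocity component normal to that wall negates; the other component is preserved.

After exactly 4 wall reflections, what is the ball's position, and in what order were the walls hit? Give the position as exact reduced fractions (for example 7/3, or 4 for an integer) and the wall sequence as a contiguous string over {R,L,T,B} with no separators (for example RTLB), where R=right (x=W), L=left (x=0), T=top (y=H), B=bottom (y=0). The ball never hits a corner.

1. t=1/2 → R at (8,5/2); v=(-2,3)
2. t=5/6 → T at (19/3,5); v=(-2,-3)
3. t=5/3 → B at (3,0); v=(-2,3)
4. t=3/2 → L at (0,9/2); v=(2,3)

Final position: (0,9/2)
Wall sequence: RTBL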